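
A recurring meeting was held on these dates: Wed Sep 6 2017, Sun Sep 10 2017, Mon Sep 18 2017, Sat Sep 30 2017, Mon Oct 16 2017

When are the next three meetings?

Intervals are 4, 8, 12, 16 days — an arithmetic progression with common difference 4.
Next gap: 20 days. Mon Oct 16 2017 + 20 days = Sun Nov 5 2017.
Next gap: 24 days. Sun Nov 5 2017 + 24 days = Wed Nov 29 2017.
Next gap: 28 days. Wed Nov 29 2017 + 28 days = Wed Dec 27 2017.

Sun Nov 5 2017, Wed Nov 29 2017, Wed Dec 27 2017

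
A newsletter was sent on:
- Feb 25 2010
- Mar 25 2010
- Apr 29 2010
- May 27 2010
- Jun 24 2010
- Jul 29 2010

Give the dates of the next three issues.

All Thursdays; the gaps (28, 35, 28, 28, 35) vary with month length.
This is the last Thursday of each month.
Last Thursday of August 2010: Aug 26 2010.
September 2010 ends with Thursday Sep 30 2010.
October 2010 ends with Thursday Oct 28 2010.

Aug 26 2010, Sep 30 2010, Oct 28 2010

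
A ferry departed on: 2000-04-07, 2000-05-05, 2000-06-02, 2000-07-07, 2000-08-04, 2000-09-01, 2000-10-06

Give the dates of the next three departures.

2000-11-03, 2000-12-01, 2001-01-05

Gaps: 28, 28, 35, 28, 28, 35 days — a mix of 28 and 35. Every date is a Friday.
Each is the 1st Friday of its month.
1st Friday of November 2000: 2000-11-03.
1st Friday of December 2000: 2000-12-01.
January 2001 — 1st Friday is 2001-01-05.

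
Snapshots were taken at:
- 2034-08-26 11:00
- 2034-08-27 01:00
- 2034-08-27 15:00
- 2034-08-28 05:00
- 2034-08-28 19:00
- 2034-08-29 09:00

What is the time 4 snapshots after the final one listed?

Gaps: 14, 14, 14, 14, 14 hours — each event is 14 hours after the previous one.
2034-08-29 09:00 + 14 h = 2034-08-29 23:00.
2034-08-29 23:00 + 14 h = 2034-08-30 13:00.
2034-08-30 13:00 + 14 h = 2034-08-31 03:00.
2034-08-31 03:00 + 14 h = 2034-08-31 17:00.

2034-08-31 17:00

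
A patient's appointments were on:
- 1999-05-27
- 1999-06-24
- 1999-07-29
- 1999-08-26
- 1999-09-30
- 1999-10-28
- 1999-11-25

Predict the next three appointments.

1999-12-30, 2000-01-27, 2000-02-24

All Thursdays; the gaps (28, 35, 28, 35, 28, 28) vary with month length.
This is the last Thursday of each month.
December 1999 ends with Thursday 1999-12-30.
January 2000 ends with Thursday 2000-01-27.
Last Thursday of February 2000: 2000-02-24.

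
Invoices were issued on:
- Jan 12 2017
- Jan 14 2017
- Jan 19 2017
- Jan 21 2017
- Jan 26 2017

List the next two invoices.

Jan 28 2017, Feb 2 2017

Every event lands on a Thursday or Saturday (gaps cycle 2, 5, 2, 5).
So the schedule is: every Thursday and Saturday.
Next Saturday: Jan 28 2017.
The following Thursday is Feb 2 2017.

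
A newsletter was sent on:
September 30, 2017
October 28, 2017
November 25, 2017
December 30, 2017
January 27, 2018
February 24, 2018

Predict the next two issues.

Every date is a Saturday; gaps 28, 28, 35, 28, 28 days.
Each is the last Saturday of its month (at least one falls on the 29th or later, ruling out '4th Saturday').
Last Saturday of March 2018: March 31, 2018.
Last Saturday of April 2018: April 28, 2018.

March 31, 2018; April 28, 2018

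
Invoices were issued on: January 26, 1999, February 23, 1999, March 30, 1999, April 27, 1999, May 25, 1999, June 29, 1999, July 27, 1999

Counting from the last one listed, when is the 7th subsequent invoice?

All Tuesdays; the gaps (28, 35, 28, 28, 35, 28) vary with month length.
This is the last Tuesday of each month.
August 1999 ends with Tuesday August 31, 1999.
September 1999 ends with Tuesday September 28, 1999.
October 1999 ends with Tuesday October 26, 1999.
Last Tuesday of November 1999: November 30, 1999.
December 1999 ends with Tuesday December 28, 1999.
Last Tuesday of January 2000: January 25, 2000.
February 2000 ends with Tuesday February 29, 2000.

February 29, 2000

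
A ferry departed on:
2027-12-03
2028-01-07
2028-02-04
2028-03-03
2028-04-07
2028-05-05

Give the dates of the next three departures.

2028-06-02, 2028-07-07, 2028-08-04

Gaps: 35, 28, 28, 35, 28 days — a mix of 28 and 35. Every date is a Friday.
Each is the 1st Friday of its month.
June 2028 — 1st Friday is 2028-06-02.
1st Friday of July 2028: 2028-07-07.
1st Friday of August 2028: 2028-08-04.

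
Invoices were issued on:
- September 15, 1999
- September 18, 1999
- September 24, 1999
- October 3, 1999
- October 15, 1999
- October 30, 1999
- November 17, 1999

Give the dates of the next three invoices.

December 8, 1999; January 1, 2000; January 28, 2000

Gaps: 3, 6, 9, 12, 15, 18 days — each gap is 3 larger than the previous one.
Next gap: 21 days. November 17, 1999 + 21 days = December 8, 1999.
Next gap: 24 days. December 8, 1999 + 24 days = January 1, 2000.
Next gap: 27 days. January 1, 2000 + 27 days = January 28, 2000.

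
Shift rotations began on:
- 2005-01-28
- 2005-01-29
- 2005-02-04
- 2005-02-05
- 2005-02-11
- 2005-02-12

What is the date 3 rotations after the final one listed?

Every event lands on a Friday or Saturday (gaps cycle 1, 6, 1, 6, 1).
So the schedule is: every Friday and Saturday.
The following Friday is 2005-02-18.
The following Saturday is 2005-02-19.
The following Friday is 2005-02-25.

2005-02-25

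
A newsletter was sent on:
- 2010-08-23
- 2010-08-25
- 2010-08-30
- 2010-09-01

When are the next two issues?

2010-09-06, 2010-09-08

Gaps: 2, 5, 2 days — not constant, but cyclic with period 2.
The events fall on every Monday and Wednesday.
The following Monday is 2010-09-06.
The following Wednesday is 2010-09-08.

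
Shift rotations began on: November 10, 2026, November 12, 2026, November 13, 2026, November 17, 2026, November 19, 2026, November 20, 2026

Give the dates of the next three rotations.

November 24, 2026; November 26, 2026; November 27, 2026

Every event lands on a Tuesday or Thursday or Friday (gaps cycle 2, 1, 4, 2, 1).
So the schedule is: every Tuesday, Thursday and Friday.
The following Tuesday is November 24, 2026.
Next Thursday: November 26, 2026.
Next Friday: November 27, 2026.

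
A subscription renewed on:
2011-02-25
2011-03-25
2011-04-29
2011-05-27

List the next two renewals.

2011-06-24, 2011-07-29

These are Fridays with 28, 35, 28-day gaps.
Each is the final Friday of its month — 2011-04-29 is past the 28th, so '4th Friday' doesn't fit.
June 2011 ends with Friday 2011-06-24.
July 2011 ends with Friday 2011-07-29.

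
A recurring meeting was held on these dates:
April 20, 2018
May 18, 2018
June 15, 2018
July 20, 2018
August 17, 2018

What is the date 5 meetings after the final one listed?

Gaps: 28, 28, 35, 28 days — a mix of 28 and 35. Every date is a Friday.
Each is the 3rd Friday of its month.
3rd Friday of September 2018: September 21, 2018.
October 2018 — 3rd Friday is October 19, 2018.
3rd Friday of November 2018: November 16, 2018.
3rd Friday of December 2018: December 21, 2018.
3rd Friday of January 2019: January 18, 2019.

January 18, 2019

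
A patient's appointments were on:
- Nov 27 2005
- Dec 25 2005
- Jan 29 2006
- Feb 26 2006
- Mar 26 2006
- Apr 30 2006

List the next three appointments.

May 28 2006, Jun 25 2006, Jul 30 2006

All Sundays; the gaps (28, 35, 28, 28, 35) vary with month length.
This is the last Sunday of each month.
May 2006 ends with Sunday May 28 2006.
Last Sunday of June 2006: Jun 25 2006.
July 2006 ends with Sunday Jul 30 2006.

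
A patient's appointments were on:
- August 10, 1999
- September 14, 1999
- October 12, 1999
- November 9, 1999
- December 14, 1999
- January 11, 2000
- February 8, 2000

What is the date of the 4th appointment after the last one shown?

Gaps: 35, 28, 28, 35, 28, 28 days — a mix of 28 and 35. Every date is a Tuesday.
Each is the 2nd Tuesday of its month.
March 2000 — 2nd Tuesday is March 14, 2000.
2nd Tuesday of April 2000: April 11, 2000.
2nd Tuesday of May 2000: May 9, 2000.
June 2000 — 2nd Tuesday is June 13, 2000.

June 13, 2000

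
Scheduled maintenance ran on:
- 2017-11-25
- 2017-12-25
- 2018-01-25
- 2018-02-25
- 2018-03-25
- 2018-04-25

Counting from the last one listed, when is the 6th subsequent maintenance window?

2018-10-25

Each date is the 25th; the gaps (30, 31, 31, 28, 31) track the month lengths.
The rule is the 25th of each month.
Next: May 2018 → 2018-05-25.
June 2018: 2018-06-25.
Next: July 2018 → 2018-07-25.
Next: August 2018 → 2018-08-25.
September 2018: 2018-09-25.
Next: October 2018 → 2018-10-25.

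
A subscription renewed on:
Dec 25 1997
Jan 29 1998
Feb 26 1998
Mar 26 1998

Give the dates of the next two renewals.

Every date is a Thursday; gaps 35, 28, 28 days.
Each is the last Thursday of its month (at least one falls on the 29th or later, ruling out '4th Thursday').
Last Thursday of April 1998: Apr 30 1998.
May 1998 ends with Thursday May 28 1998.

Apr 30 1998, May 28 1998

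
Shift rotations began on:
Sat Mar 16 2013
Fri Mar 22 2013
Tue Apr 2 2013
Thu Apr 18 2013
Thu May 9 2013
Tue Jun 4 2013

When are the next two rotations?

Intervals are 6, 11, 16, 21, 26 days — an arithmetic progression with common difference 5.
Next gap: 31 days. Tue Jun 4 2013 + 31 days = Fri Jul 5 2013.
Next gap: 36 days. Fri Jul 5 2013 + 36 days = Sat Aug 10 2013.

Fri Jul 5 2013, Sat Aug 10 2013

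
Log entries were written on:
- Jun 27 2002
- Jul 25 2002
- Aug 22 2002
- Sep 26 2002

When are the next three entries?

All dates are Thursdays, 28, 28, 35 days apart.
Specifically, the 4th Thursday of each month.
4th Thursday of October 2002: Oct 24 2002.
November 2002 — 4th Thursday is Nov 28 2002.
4th Thursday of December 2002: Dec 26 2002.

Oct 24 2002, Nov 28 2002, Dec 26 2002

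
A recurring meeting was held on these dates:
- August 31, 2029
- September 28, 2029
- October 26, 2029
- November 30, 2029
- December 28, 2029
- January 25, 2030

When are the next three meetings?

February 22, 2030; March 29, 2030; April 26, 2030

All Fridays; the gaps (28, 28, 35, 28, 28) vary with month length.
This is the last Friday of each month.
February 2030 ends with Friday February 22, 2030.
Last Friday of March 2030: March 29, 2030.
April 2030 ends with Friday April 26, 2030.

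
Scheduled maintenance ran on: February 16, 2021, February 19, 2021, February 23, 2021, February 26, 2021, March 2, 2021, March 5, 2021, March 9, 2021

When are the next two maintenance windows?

March 12, 2021; March 16, 2021

The gap pattern 3, 4, 3, 4, 3, 4 repeats every 2 events.
These are the Tuesdays and Fridays of each week.
The following Friday is March 12, 2021.
Next Tuesday: March 16, 2021.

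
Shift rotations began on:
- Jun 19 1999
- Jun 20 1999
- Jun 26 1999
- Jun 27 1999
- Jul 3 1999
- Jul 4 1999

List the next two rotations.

Jul 10 1999, Jul 11 1999

Every event lands on a Saturday or Sunday (gaps cycle 1, 6, 1, 6, 1).
So the schedule is: every Saturday and Sunday.
The following Saturday is Jul 10 1999.
Next Sunday: Jul 11 1999.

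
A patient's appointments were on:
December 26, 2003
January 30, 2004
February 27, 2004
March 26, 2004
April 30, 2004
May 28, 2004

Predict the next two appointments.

June 25, 2004; July 30, 2004

All Fridays; the gaps (35, 28, 28, 35, 28) vary with month length.
This is the last Friday of each month.
June 2004 ends with Friday June 25, 2004.
Last Friday of July 2004: July 30, 2004.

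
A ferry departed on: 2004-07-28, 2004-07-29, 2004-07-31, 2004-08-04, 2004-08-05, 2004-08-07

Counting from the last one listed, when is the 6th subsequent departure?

2004-08-21

Every event lands on a Wednesday or Thursday or Saturday (gaps cycle 1, 2, 4, 1, 2).
So the schedule is: every Wednesday, Thursday and Saturday.
The following Wednesday is 2004-08-11.
The following Thursday is 2004-08-12.
The following Saturday is 2004-08-14.
Next Wednesday: 2004-08-18.
The following Thursday is 2004-08-19.
The following Saturday is 2004-08-21.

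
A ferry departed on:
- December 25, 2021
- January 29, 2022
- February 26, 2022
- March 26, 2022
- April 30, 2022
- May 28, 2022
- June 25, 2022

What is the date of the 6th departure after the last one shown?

Every date is a Saturday; gaps 35, 28, 28, 35, 28, 28 days.
Each is the last Saturday of its month (at least one falls on the 29th or later, ruling out '4th Saturday').
July 2022 ends with Saturday July 30, 2022.
Last Saturday of August 2022: August 27, 2022.
Last Saturday of September 2022: September 24, 2022.
October 2022 ends with Saturday October 29, 2022.
Last Saturday of November 2022: November 26, 2022.
Last Saturday of December 2022: December 31, 2022.

December 31, 2022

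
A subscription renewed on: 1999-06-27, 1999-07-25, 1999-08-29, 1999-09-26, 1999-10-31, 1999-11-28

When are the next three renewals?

Every date is a Sunday; gaps 28, 35, 28, 35, 28 days.
Each is the last Sunday of its month (at least one falls on the 29th or later, ruling out '4th Sunday').
December 1999 ends with Sunday 1999-12-26.
January 2000 ends with Sunday 2000-01-30.
Last Sunday of February 2000: 2000-02-27.

1999-12-26, 2000-01-30, 2000-02-27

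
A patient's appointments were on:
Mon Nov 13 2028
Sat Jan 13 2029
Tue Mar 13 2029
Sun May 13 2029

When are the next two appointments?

Fri Jul 13 2029, Thu Sep 13 2029

Gaps: 61, 59, 61 days — not constant. Every event is on the 13th of the month.
Pattern: the 13th of every 2 months.
Next: July 2029 → Fri Jul 13 2029.
Next: September 2029 → Thu Sep 13 2029.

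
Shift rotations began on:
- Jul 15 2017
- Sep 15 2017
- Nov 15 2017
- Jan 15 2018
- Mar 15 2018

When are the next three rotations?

Each date is the 15th; the gaps (62, 61, 61, 59) track the month lengths.
The rule is the 15th of every 2 months.
May 2018: May 15 2018.
Next: July 2018 → Jul 15 2018.
September 2018: Sep 15 2018.

May 15 2018, Jul 15 2018, Sep 15 2018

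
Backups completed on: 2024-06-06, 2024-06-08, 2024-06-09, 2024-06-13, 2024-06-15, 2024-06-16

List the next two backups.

2024-06-20, 2024-06-22

Every event lands on a Thursday or Saturday or Sunday (gaps cycle 2, 1, 4, 2, 1).
So the schedule is: every Thursday, Saturday and Sunday.
Next Thursday: 2024-06-20.
The following Saturday is 2024-06-22.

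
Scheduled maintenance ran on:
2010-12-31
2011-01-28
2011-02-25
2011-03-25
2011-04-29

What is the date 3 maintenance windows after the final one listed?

2011-07-29

These are Fridays with 28, 28, 28, 35-day gaps.
Each is the final Friday of its month — 2010-12-31 is past the 28th, so '4th Friday' doesn't fit.
May 2011 ends with Friday 2011-05-27.
Last Friday of June 2011: 2011-06-24.
July 2011 ends with Friday 2011-07-29.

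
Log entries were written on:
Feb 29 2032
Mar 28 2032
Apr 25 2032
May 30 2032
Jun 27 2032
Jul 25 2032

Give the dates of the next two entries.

Every date is a Sunday; gaps 28, 28, 35, 28, 28 days.
Each is the last Sunday of its month (at least one falls on the 29th or later, ruling out '4th Sunday').
Last Sunday of August 2032: Aug 29 2032.
September 2032 ends with Sunday Sep 26 2032.

Aug 29 2032, Sep 26 2032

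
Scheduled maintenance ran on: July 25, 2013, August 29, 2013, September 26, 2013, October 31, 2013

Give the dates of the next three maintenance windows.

All Thursdays; the gaps (35, 28, 35) vary with month length.
This is the last Thursday of each month.
November 2013 ends with Thursday November 28, 2013.
Last Thursday of December 2013: December 26, 2013.
Last Thursday of January 2014: January 30, 2014.

November 28, 2013; December 26, 2013; January 30, 2014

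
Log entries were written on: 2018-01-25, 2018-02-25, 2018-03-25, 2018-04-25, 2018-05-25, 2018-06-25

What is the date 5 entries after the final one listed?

Gaps: 31, 28, 31, 30, 31 days — not constant. Every event is on the 25th of the month.
Pattern: the 25th of each month.
Next: July 2018 → 2018-07-25.
August 2018: 2018-08-25.
Next: September 2018 → 2018-09-25.
October 2018: 2018-10-25.
Next: November 2018 → 2018-11-25.

2018-11-25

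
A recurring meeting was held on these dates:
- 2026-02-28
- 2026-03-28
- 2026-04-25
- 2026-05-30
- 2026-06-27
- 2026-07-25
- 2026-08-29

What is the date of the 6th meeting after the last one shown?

All Saturdays; the gaps (28, 28, 35, 28, 28, 35) vary with month length.
This is the last Saturday of each month.
Last Saturday of September 2026: 2026-09-26.
October 2026 ends with Saturday 2026-10-31.
Last Saturday of November 2026: 2026-11-28.
December 2026 ends with Saturday 2026-12-26.
January 2027 ends with Saturday 2027-01-30.
Last Saturday of February 2027: 2027-02-27.

2027-02-27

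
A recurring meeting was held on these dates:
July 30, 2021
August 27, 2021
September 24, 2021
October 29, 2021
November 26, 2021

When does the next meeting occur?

These are Fridays with 28, 28, 35, 28-day gaps.
Each is the final Friday of its month — July 30, 2021 is past the 28th, so '4th Friday' doesn't fit.
December 2021 ends with Friday December 31, 2021.

December 31, 2021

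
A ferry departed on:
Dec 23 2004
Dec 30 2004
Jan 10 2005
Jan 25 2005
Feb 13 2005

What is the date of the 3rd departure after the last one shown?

May 5 2005

The spacing grows by 4 each time: 7, 11, 15, 19 days.
Next gap: 23 days. Feb 13 2005 + 23 days = Mar 8 2005.
Next gap: 27 days. Mar 8 2005 + 27 days = Apr 4 2005.
Next gap: 31 days. Apr 4 2005 + 31 days = May 5 2005.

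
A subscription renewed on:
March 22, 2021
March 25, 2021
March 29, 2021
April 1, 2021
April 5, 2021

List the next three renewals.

April 8, 2021; April 12, 2021; April 15, 2021

Every event lands on a Monday or Thursday (gaps cycle 3, 4, 3, 4).
So the schedule is: every Monday and Thursday.
The following Thursday is April 8, 2021.
The following Monday is April 12, 2021.
Next Thursday: April 15, 2021.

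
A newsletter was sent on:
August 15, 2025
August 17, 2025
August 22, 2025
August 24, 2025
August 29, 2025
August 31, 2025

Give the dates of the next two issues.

September 5, 2025; September 7, 2025

Every event lands on a Friday or Sunday (gaps cycle 2, 5, 2, 5, 2).
So the schedule is: every Friday and Sunday.
Next Friday: September 5, 2025.
Next Sunday: September 7, 2025.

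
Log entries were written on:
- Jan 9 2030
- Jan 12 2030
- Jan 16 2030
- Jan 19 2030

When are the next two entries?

Every event lands on a Wednesday or Saturday (gaps cycle 3, 4, 3).
So the schedule is: every Wednesday and Saturday.
The following Wednesday is Jan 23 2030.
The following Saturday is Jan 26 2030.

Jan 23 2030, Jan 26 2030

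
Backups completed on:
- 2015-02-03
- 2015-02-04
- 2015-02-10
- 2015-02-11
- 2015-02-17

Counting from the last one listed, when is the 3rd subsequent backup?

Gaps: 1, 6, 1, 6 days — not constant, but cyclic with period 2.
The events fall on every Tuesday and Wednesday.
Next Wednesday: 2015-02-18.
Next Tuesday: 2015-02-24.
Next Wednesday: 2015-02-25.

2015-02-25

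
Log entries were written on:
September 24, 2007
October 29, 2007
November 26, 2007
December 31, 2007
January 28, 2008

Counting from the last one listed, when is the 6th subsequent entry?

All Mondays; the gaps (35, 28, 35, 28) vary with month length.
This is the last Monday of each month.
Last Monday of February 2008: February 25, 2008.
March 2008 ends with Monday March 31, 2008.
April 2008 ends with Monday April 28, 2008.
May 2008 ends with Monday May 26, 2008.
Last Monday of June 2008: June 30, 2008.
July 2008 ends with Monday July 28, 2008.

July 28, 2008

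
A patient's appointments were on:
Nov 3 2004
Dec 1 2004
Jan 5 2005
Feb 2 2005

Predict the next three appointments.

These are Wednesdays at 28- or 35-day spacing (28, 35, 28).
The pattern: 1st Wednesday of the month.
1st Wednesday of March 2005: Mar 2 2005.
1st Wednesday of April 2005: Apr 6 2005.
1st Wednesday of May 2005: May 4 2005.

Mar 2 2005, Apr 6 2005, May 4 2005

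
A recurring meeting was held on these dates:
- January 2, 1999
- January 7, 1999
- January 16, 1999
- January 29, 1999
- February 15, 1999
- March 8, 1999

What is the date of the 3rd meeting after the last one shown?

Intervals are 5, 9, 13, 17, 21 days — an arithmetic progression with common difference 4.
Next gap: 25 days. March 8, 1999 + 25 days = April 2, 1999.
Next gap: 29 days. April 2, 1999 + 29 days = May 1, 1999.
Next gap: 33 days. May 1, 1999 + 33 days = June 3, 1999.

June 3, 1999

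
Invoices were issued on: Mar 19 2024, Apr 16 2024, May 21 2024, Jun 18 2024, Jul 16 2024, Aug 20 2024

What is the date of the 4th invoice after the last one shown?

Gaps: 28, 35, 28, 28, 35 days — a mix of 28 and 35. Every date is a Tuesday.
Each is the 3rd Tuesday of its month.
3rd Tuesday of September 2024: Sep 17 2024.
3rd Tuesday of October 2024: Oct 15 2024.
3rd Tuesday of November 2024: Nov 19 2024.
December 2024 — 3rd Tuesday is Dec 17 2024.

Dec 17 2024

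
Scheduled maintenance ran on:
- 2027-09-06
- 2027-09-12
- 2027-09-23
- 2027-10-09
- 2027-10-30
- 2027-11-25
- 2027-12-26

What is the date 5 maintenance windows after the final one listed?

2028-08-12

The spacing grows by 5 each time: 6, 11, 16, 21, 26, 31 days.
Next gap: 36 days. 2027-12-26 + 36 days = 2028-01-31.
Next gap: 41 days. 2028-01-31 + 41 days = 2028-03-12.
Next gap: 46 days. 2028-03-12 + 46 days = 2028-04-27.
Next gap: 51 days. 2028-04-27 + 51 days = 2028-06-17.
Next gap: 56 days. 2028-06-17 + 56 days = 2028-08-12.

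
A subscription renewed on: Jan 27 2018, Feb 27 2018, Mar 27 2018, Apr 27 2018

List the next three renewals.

May 27 2018, Jun 27 2018, Jul 27 2018

The day-of-month is always 27 (31, 28, 31 days between events).
So this recurs on the 27th of each month.
Next: May 2018 → May 27 2018.
June 2018: Jun 27 2018.
July 2018: Jul 27 2018.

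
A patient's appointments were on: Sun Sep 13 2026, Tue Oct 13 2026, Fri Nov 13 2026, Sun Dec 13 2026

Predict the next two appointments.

Wed Jan 13 2027, Sat Feb 13 2027

Gaps: 30, 31, 30 days — not constant. Every event is on the 13th of the month.
Pattern: the 13th of each month.
Next: January 2027 → Wed Jan 13 2027.
Next: February 2027 → Sat Feb 13 2027.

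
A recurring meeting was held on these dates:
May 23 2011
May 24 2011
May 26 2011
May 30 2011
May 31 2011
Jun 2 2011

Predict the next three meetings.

Every event lands on a Monday or Tuesday or Thursday (gaps cycle 1, 2, 4, 1, 2).
So the schedule is: every Monday, Tuesday and Thursday.
The following Monday is Jun 6 2011.
The following Tuesday is Jun 7 2011.
The following Thursday is Jun 9 2011.

Jun 6 2011, Jun 7 2011, Jun 9 2011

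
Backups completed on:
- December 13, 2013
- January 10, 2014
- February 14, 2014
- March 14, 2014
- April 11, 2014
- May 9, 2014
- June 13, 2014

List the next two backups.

These are Fridays at 28- or 35-day spacing (28, 35, 28, 28, 28, 35).
The pattern: 2nd Friday of the month.
July 2014 — 2nd Friday is July 11, 2014.
August 2014 — 2nd Friday is August 8, 2014.

July 11, 2014; August 8, 2014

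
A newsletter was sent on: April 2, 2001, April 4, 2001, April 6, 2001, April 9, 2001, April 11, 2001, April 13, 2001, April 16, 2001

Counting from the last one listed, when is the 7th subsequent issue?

Gaps: 2, 2, 3, 2, 2, 3 days — not constant, but cyclic with period 3.
The events fall on every Monday, Wednesday and Friday.
The following Wednesday is April 18, 2001.
The following Friday is April 20, 2001.
Next Monday: April 23, 2001.
Next Wednesday: April 25, 2001.
The following Friday is April 27, 2001.
The following Monday is April 30, 2001.
Next Wednesday: May 2, 2001.

May 2, 2001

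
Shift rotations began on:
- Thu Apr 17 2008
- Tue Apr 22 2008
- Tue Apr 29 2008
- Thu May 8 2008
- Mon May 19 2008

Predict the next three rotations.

Sun Jun 1 2008, Mon Jun 16 2008, Thu Jul 3 2008

Intervals are 5, 7, 9, 11 days — an arithmetic progression with common difference 2.
Next gap: 13 days. Mon May 19 2008 + 13 days = Sun Jun 1 2008.
Next gap: 15 days. Sun Jun 1 2008 + 15 days = Mon Jun 16 2008.
Next gap: 17 days. Mon Jun 16 2008 + 17 days = Thu Jul 3 2008.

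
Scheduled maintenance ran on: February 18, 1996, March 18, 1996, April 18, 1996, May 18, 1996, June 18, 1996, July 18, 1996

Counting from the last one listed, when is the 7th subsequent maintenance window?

February 18, 1997

Gaps: 29, 31, 30, 31, 30 days — not constant. Every event is on the 18th of the month.
Pattern: the 18th of each month.
Next: August 1996 → August 18, 1996.
September 1996: September 18, 1996.
October 1996: October 18, 1996.
Next: November 1996 → November 18, 1996.
Next: December 1996 → December 18, 1996.
January 1997: January 18, 1997.
February 1997: February 18, 1997.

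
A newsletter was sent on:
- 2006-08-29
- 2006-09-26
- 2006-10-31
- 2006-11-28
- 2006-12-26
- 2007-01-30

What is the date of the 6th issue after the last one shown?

2007-07-31

All Tuesdays; the gaps (28, 35, 28, 28, 35) vary with month length.
This is the last Tuesday of each month.
Last Tuesday of February 2007: 2007-02-27.
Last Tuesday of March 2007: 2007-03-27.
April 2007 ends with Tuesday 2007-04-24.
Last Tuesday of May 2007: 2007-05-29.
Last Tuesday of June 2007: 2007-06-26.
Last Tuesday of July 2007: 2007-07-31.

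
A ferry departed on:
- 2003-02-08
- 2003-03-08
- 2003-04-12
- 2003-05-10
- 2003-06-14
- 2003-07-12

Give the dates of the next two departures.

2003-08-09, 2003-09-13

Gaps: 28, 35, 28, 35, 28 days — a mix of 28 and 35. Every date is a Saturday.
Each is the 2nd Saturday of its month.
August 2003 — 2nd Saturday is 2003-08-09.
September 2003 — 2nd Saturday is 2003-09-13.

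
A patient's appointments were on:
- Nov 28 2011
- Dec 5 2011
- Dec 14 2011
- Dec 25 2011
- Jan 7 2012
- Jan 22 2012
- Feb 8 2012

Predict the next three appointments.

Gaps: 7, 9, 11, 13, 15, 17 days — each gap is 2 larger than the previous one.
Next gap: 19 days. Feb 8 2012 + 19 days = Feb 27 2012.
Next gap: 21 days. Feb 27 2012 + 21 days = Mar 19 2012.
Next gap: 23 days. Mar 19 2012 + 23 days = Apr 11 2012.

Feb 27 2012, Mar 19 2012, Apr 11 2012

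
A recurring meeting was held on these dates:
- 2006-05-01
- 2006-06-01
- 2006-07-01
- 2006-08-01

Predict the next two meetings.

Gaps: 31, 30, 31 days — not constant. Every event is on the 1st of the month.
Pattern: the 1st of each month.
September 2006: 2006-09-01.
October 2006: 2006-10-01.

2006-09-01, 2006-10-01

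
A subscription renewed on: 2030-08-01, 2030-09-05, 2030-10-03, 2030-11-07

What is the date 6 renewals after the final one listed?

2031-05-01

These are Thursdays at 28- or 35-day spacing (35, 28, 35).
The pattern: 1st Thursday of the month.
1st Thursday of December 2030: 2030-12-05.
1st Thursday of January 2031: 2031-01-02.
1st Thursday of February 2031: 2031-02-06.
March 2031 — 1st Thursday is 2031-03-06.
April 2031 — 1st Thursday is 2031-04-03.
1st Thursday of May 2031: 2031-05-01.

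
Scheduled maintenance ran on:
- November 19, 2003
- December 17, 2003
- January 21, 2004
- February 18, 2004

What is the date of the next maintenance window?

March 17, 2004

All dates are Wednesdays, 28, 35, 28 days apart.
Specifically, the 3rd Wednesday of each month.
3rd Wednesday of March 2004: March 17, 2004.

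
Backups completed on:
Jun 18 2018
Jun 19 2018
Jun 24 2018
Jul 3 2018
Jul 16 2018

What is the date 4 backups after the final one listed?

Oct 16 2018

Intervals are 1, 5, 9, 13 days — an arithmetic progression with common difference 4.
Next gap: 17 days. Jul 16 2018 + 17 days = Aug 2 2018.
Next gap: 21 days. Aug 2 2018 + 21 days = Aug 23 2018.
Next gap: 25 days. Aug 23 2018 + 25 days = Sep 17 2018.
Next gap: 29 days. Sep 17 2018 + 29 days = Oct 16 2018.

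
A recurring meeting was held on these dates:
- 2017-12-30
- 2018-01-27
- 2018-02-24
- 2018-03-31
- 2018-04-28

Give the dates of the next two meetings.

These are Saturdays with 28, 28, 35, 28-day gaps.
Each is the final Saturday of its month — 2017-12-30 is past the 28th, so '4th Saturday' doesn't fit.
May 2018 ends with Saturday 2018-05-26.
Last Saturday of June 2018: 2018-06-30.

2018-05-26, 2018-06-30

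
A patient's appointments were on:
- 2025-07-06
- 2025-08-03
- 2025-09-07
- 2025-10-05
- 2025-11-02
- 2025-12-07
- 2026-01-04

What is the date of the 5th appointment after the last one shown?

2026-06-07

Gaps: 28, 35, 28, 28, 35, 28 days — a mix of 28 and 35. Every date is a Sunday.
Each is the 1st Sunday of its month.
1st Sunday of February 2026: 2026-02-01.
1st Sunday of March 2026: 2026-03-01.
1st Sunday of April 2026: 2026-04-05.
1st Sunday of May 2026: 2026-05-03.
1st Sunday of June 2026: 2026-06-07.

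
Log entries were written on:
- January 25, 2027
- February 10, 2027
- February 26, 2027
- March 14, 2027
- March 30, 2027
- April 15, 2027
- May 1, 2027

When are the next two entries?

Every event comes 16 days after the last (16, 16, 16, 16, 16, 16).
May 1, 2027 + 16 days = May 17, 2027.
May 17, 2027 + 16 days = June 2, 2027.

May 17, 2027; June 2, 2027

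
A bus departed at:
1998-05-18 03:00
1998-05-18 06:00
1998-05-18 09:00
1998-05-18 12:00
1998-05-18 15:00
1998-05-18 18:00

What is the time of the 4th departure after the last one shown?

1998-05-19 06:00

Spacing: 3, 3, 3, 3, 3 h — constant 3 h.
1998-05-18 18:00 + 3 h = 1998-05-18 21:00.
1998-05-18 21:00 + 3 h = 1998-05-19 00:00.
1998-05-19 00:00 + 3 h = 1998-05-19 03:00.
1998-05-19 03:00 + 3 h = 1998-05-19 06:00.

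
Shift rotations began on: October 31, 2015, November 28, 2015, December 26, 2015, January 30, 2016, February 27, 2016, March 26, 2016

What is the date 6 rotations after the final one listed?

These are Saturdays with 28, 28, 35, 28, 28-day gaps.
Each is the final Saturday of its month — October 31, 2015 is past the 28th, so '4th Saturday' doesn't fit.
Last Saturday of April 2016: April 30, 2016.
May 2016 ends with Saturday May 28, 2016.
Last Saturday of June 2016: June 25, 2016.
July 2016 ends with Saturday July 30, 2016.
August 2016 ends with Saturday August 27, 2016.
September 2016 ends with Saturday September 24, 2016.

September 24, 2016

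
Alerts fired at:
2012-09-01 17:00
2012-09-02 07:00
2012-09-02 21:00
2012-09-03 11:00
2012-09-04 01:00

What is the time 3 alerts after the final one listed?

2012-09-05 19:00

Gaps: 14, 14, 14, 14 hours — each event is 14 hours after the previous one.
2012-09-04 01:00 + 14 h = 2012-09-04 15:00.
2012-09-04 15:00 + 14 h = 2012-09-05 05:00.
2012-09-05 05:00 + 14 h = 2012-09-05 19:00.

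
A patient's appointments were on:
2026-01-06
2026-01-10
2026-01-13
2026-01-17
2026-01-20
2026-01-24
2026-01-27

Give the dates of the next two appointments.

Every event lands on a Tuesday or Saturday (gaps cycle 4, 3, 4, 3, 4, 3).
So the schedule is: every Tuesday and Saturday.
Next Saturday: 2026-01-31.
The following Tuesday is 2026-02-03.

2026-01-31, 2026-02-03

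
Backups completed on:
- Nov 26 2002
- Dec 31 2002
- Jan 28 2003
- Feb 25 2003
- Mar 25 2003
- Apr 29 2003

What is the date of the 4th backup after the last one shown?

All Tuesdays; the gaps (35, 28, 28, 28, 35) vary with month length.
This is the last Tuesday of each month.
Last Tuesday of May 2003: May 27 2003.
Last Tuesday of June 2003: Jun 24 2003.
July 2003 ends with Tuesday Jul 29 2003.
Last Tuesday of August 2003: Aug 26 2003.

Aug 26 2003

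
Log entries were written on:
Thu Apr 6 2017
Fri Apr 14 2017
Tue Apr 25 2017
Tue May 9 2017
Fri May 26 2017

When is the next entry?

Thu Jun 15 2017

The spacing grows by 3 each time: 8, 11, 14, 17 days.
Next gap: 20 days. Fri May 26 2017 + 20 days = Thu Jun 15 2017.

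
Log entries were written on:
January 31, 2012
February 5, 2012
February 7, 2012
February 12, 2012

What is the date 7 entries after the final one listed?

Gaps: 5, 2, 5 days — not constant, but cyclic with period 2.
The events fall on every Tuesday and Sunday.
The following Tuesday is February 14, 2012.
Next Sunday: February 19, 2012.
Next Tuesday: February 21, 2012.
Next Sunday: February 26, 2012.
The following Tuesday is February 28, 2012.
The following Sunday is March 4, 2012.
The following Tuesday is March 6, 2012.

March 6, 2012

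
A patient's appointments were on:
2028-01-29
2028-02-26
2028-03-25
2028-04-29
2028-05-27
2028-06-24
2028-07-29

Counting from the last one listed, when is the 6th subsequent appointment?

All Saturdays; the gaps (28, 28, 35, 28, 28, 35) vary with month length.
This is the last Saturday of each month.
August 2028 ends with Saturday 2028-08-26.
Last Saturday of September 2028: 2028-09-30.
October 2028 ends with Saturday 2028-10-28.
November 2028 ends with Saturday 2028-11-25.
December 2028 ends with Saturday 2028-12-30.
January 2029 ends with Saturday 2029-01-27.

2029-01-27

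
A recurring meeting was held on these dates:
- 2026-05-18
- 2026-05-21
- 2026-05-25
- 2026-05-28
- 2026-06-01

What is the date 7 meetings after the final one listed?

2026-06-25

Gaps: 3, 4, 3, 4 days — not constant, but cyclic with period 2.
The events fall on every Monday and Thursday.
The following Thursday is 2026-06-04.
The following Monday is 2026-06-08.
Next Thursday: 2026-06-11.
The following Monday is 2026-06-15.
Next Thursday: 2026-06-18.
Next Monday: 2026-06-22.
Next Thursday: 2026-06-25.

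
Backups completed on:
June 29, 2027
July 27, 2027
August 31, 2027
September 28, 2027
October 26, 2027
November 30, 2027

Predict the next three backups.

These are Tuesdays with 28, 35, 28, 28, 35-day gaps.
Each is the final Tuesday of its month — June 29, 2027 is past the 28th, so '4th Tuesday' doesn't fit.
Last Tuesday of December 2027: December 28, 2027.
January 2028 ends with Tuesday January 25, 2028.
February 2028 ends with Tuesday February 29, 2028.

December 28, 2027; January 25, 2028; February 29, 2028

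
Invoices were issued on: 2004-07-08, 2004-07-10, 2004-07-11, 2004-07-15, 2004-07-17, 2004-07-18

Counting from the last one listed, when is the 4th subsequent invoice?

Every event lands on a Thursday or Saturday or Sunday (gaps cycle 2, 1, 4, 2, 1).
So the schedule is: every Thursday, Saturday and Sunday.
Next Thursday: 2004-07-22.
Next Saturday: 2004-07-24.
Next Sunday: 2004-07-25.
Next Thursday: 2004-07-29.

2004-07-29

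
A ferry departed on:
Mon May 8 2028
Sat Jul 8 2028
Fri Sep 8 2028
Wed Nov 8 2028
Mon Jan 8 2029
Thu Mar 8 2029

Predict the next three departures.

Gaps: 61, 62, 61, 61, 59 days — not constant. Every event is on the 8th of the month.
Pattern: the 8th of every 2 months.
Next: May 2029 → Tue May 8 2029.
Next: July 2029 → Sun Jul 8 2029.
Next: September 2029 → Sat Sep 8 2029.

Tue May 8 2029, Sun Jul 8 2029, Sat Sep 8 2029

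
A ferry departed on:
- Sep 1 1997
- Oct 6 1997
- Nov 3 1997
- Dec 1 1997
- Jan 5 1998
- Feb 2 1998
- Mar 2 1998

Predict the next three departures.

These are Mondays at 28- or 35-day spacing (35, 28, 28, 35, 28, 28).
The pattern: 1st Monday of the month.
1st Monday of April 1998: Apr 6 1998.
May 1998 — 1st Monday is May 4 1998.
June 1998 — 1st Monday is Jun 1 1998.

Apr 6 1998, May 4 1998, Jun 1 1998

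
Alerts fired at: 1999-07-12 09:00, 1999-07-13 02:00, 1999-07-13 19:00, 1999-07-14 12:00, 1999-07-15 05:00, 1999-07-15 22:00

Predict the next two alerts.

1999-07-16 15:00, 1999-07-17 08:00

Spacing: 17, 17, 17, 17, 17 h — constant 17 h.
1999-07-15 22:00 + 17 h = 1999-07-16 15:00.
1999-07-16 15:00 + 17 h = 1999-07-17 08:00.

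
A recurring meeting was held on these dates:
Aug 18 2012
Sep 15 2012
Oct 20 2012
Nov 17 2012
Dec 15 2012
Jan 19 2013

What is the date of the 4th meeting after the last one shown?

All dates are Saturdays, 28, 35, 28, 28, 35 days apart.
Specifically, the 3rd Saturday of each month.
February 2013 — 3rd Saturday is Feb 16 2013.
March 2013 — 3rd Saturday is Mar 16 2013.
3rd Saturday of April 2013: Apr 20 2013.
May 2013 — 3rd Saturday is May 18 2013.

May 18 2013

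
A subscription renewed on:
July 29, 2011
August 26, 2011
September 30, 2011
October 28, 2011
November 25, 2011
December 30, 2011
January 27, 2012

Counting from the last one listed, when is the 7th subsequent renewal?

August 31, 2012

These are Fridays with 28, 35, 28, 28, 35, 28-day gaps.
Each is the final Friday of its month — July 29, 2011 is past the 28th, so '4th Friday' doesn't fit.
Last Friday of February 2012: February 24, 2012.
Last Friday of March 2012: March 30, 2012.
April 2012 ends with Friday April 27, 2012.
May 2012 ends with Friday May 25, 2012.
June 2012 ends with Friday June 29, 2012.
Last Friday of July 2012: July 27, 2012.
Last Friday of August 2012: August 31, 2012.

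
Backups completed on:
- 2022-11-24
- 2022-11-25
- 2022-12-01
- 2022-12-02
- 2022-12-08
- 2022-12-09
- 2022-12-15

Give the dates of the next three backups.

The gap pattern 1, 6, 1, 6, 1, 6 repeats every 2 events.
These are the Thursdays and Fridays of each week.
Next Friday: 2022-12-16.
The following Thursday is 2022-12-22.
The following Friday is 2022-12-23.

2022-12-16, 2022-12-22, 2022-12-23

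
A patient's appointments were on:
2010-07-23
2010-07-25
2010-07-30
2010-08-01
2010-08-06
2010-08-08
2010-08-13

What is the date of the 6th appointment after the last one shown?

2010-09-03

Gaps: 2, 5, 2, 5, 2, 5 days — not constant, but cyclic with period 2.
The events fall on every Friday and Sunday.
The following Sunday is 2010-08-15.
Next Friday: 2010-08-20.
The following Sunday is 2010-08-22.
The following Friday is 2010-08-27.
The following Sunday is 2010-08-29.
Next Friday: 2010-09-03.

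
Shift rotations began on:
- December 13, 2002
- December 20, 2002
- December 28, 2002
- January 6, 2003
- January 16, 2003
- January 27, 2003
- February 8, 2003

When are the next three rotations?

February 21, 2003; March 7, 2003; March 22, 2003

Intervals are 7, 8, 9, 10, 11, 12 days — an arithmetic progression with common difference 1.
Next gap: 13 days. February 8, 2003 + 13 days = February 21, 2003.
Next gap: 14 days. February 21, 2003 + 14 days = March 7, 2003.
Next gap: 15 days. March 7, 2003 + 15 days = March 22, 2003.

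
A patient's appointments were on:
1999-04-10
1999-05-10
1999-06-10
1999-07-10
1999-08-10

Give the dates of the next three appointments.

1999-09-10, 1999-10-10, 1999-11-10

Gaps: 30, 31, 30, 31 days — not constant. Every event is on the 10th of the month.
Pattern: the 10th of each month.
September 1999: 1999-09-10.
Next: October 1999 → 1999-10-10.
Next: November 1999 → 1999-11-10.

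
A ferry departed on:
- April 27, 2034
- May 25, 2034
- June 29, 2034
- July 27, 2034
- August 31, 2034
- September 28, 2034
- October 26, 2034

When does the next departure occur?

Every date is a Thursday; gaps 28, 35, 28, 35, 28, 28 days.
Each is the last Thursday of its month (at least one falls on the 29th or later, ruling out '4th Thursday').
Last Thursday of November 2034: November 30, 2034.

November 30, 2034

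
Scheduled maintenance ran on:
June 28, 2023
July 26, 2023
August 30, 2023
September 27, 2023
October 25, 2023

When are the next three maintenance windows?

Every date is a Wednesday; gaps 28, 35, 28, 28 days.
Each is the last Wednesday of its month (at least one falls on the 29th or later, ruling out '4th Wednesday').
November 2023 ends with Wednesday November 29, 2023.
Last Wednesday of December 2023: December 27, 2023.
Last Wednesday of January 2024: January 31, 2024.

November 29, 2023; December 27, 2023; January 31, 2024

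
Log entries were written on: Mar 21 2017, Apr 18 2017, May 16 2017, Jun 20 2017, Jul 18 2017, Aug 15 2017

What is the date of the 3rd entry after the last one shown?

These are Tuesdays at 28- or 35-day spacing (28, 28, 35, 28, 28).
The pattern: 3rd Tuesday of the month.
September 2017 — 3rd Tuesday is Sep 19 2017.
3rd Tuesday of October 2017: Oct 17 2017.
November 2017 — 3rd Tuesday is Nov 21 2017.

Nov 21 2017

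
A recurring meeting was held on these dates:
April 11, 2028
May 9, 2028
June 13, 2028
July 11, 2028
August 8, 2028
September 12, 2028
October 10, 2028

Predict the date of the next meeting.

November 14, 2028

All dates are Tuesdays, 28, 35, 28, 28, 35, 28 days apart.
Specifically, the 2nd Tuesday of each month.
2nd Tuesday of November 2028: November 14, 2028.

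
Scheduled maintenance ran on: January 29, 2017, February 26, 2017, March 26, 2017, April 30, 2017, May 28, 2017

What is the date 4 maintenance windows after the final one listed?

September 24, 2017

These are Sundays with 28, 28, 35, 28-day gaps.
Each is the final Sunday of its month — January 29, 2017 is past the 28th, so '4th Sunday' doesn't fit.
June 2017 ends with Sunday June 25, 2017.
July 2017 ends with Sunday July 30, 2017.
Last Sunday of August 2017: August 27, 2017.
Last Sunday of September 2017: September 24, 2017.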